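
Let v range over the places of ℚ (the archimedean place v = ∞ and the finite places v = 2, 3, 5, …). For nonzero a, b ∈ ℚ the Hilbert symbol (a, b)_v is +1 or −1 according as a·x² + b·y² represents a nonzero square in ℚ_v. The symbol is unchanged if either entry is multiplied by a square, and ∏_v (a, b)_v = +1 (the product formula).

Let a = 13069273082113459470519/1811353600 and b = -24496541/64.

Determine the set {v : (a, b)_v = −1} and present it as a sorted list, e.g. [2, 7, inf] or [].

Mod squares: a ≡ 1591, b ≡ -24496541. Check v ∈ {∞, 2, 3, 5, 7, 13, 17, 19, 23, 31, 37, 43, 47}.
v=5: a=5^-2·(≡1), b=5^0·(≡1) mod 5; (1|5)=+1, (1|5)=+1; (−1)^{-2·0·2}·(+1)^0·(+1)^-2 = +1.
v=43: a=43^3·(≡27), b=43^1·(≡3) mod 43; (27|43)=-1, (3|43)=-1; (−1)^{3·1·21}·(-1)^1·(-1)^3 = -1.
v=19: a=19^-2·(≡14), b=19^0·(≡1) mod 19; (14|19)=-1, (1|19)=+1; (−1)^{-2·0·9}·(-1)^0·(+1)^-2 = +1.
v=2: v_2(a)=-12, v_2(b)=-6; units ≡ 7, 3 (mod 8); ε·ε+αω+βω = 1·1+-12·1+-6·0 ≡ 1  ⇒  (a,b)_2 = -1.
v=31: a=31^2·(≡16), b=31^1·(≡5) mod 31; (16|31)=+1, (5|31)=+1; (−1)^{2·1·15}·(+1)^1·(+1)^2 = +1.
v=3: a=3^4·(≡1), b=3^0·(≡1) mod 3; (1|3)=+1, (1|3)=+1; (−1)^{4·0·1}·(+1)^0·(+1)^4 = +1.
v=47: a=47^2·(≡44), b=47^1·(≡32) mod 47; (44|47)=-1, (32|47)=+1; (−1)^{2·1·23}·(-1)^1·(+1)^2 = -1.
v=17: a=17^2·(≡11), b=17^1·(≡9) mod 17; (11|17)=-1, (9|17)=+1; (−1)^{2·1·8}·(-1)^1·(+1)^2 = -1.
v=∞: 1591 > 0 and -24496541 < 0  ⇒  (a,b)_∞ = +1.
v=23: a=23^2·(≡3), b=23^1·(≡15) mod 23; (3|23)=+1, (15|23)=-1; (−1)^{2·1·11}·(+1)^1·(-1)^2 = +1.
v=7: a=7^-2·(≡4), b=7^0·(≡1) mod 7; (4|7)=+1, (1|7)=+1; (−1)^{-2·0·3}·(+1)^0·(+1)^-2 = +1.
v=13: a=13^2·(≡8), b=13^0·(≡4) mod 13; (8|13)=-1, (4|13)=+1; (−1)^{2·0·6}·(-1)^0·(+1)^2 = +1.
v=37: a=37^1·(≡18), b=37^0·(≡21) mod 37; (18|37)=-1, (21|37)=+1; (−1)^{1·0·18}·(-1)^0·(+1)^1 = +1.
Ram(1591, -24496541) = {2, 17, 43, 47}; no ℚ_2-point on the conic.

[2, 17, 43, 47]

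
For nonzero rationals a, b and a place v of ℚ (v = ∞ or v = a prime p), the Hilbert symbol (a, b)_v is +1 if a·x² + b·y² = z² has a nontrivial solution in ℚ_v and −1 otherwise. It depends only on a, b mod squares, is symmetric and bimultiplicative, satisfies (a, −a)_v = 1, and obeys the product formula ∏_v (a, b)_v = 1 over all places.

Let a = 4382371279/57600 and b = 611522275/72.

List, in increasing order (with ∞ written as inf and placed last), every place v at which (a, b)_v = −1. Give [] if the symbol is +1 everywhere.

Mod squares: a ≡ 153439, b ≡ 289478. Check v ∈ {∞, 2, 3, 5, 7, 11, 13, 23, 29, 31, 37}.
v=11: a=11^1·(≡4), b=11^0·(≡2) mod 11; (4|11)=+1, (2|11)=-1; (−1)^{1·0·5}·(+1)^0·(-1)^1 = -1.
v=7: a=7^0·(≡5), b=7^1·(≡5) mod 7; (5|7)=-1, (5|7)=-1; (−1)^{0·1·3}·(-1)^1·(-1)^0 = -1.
v=37: a=37^1·(≡1), b=37^0·(≡36) mod 37; (1|37)=+1, (36|37)=+1; (−1)^{1·0·18}·(+1)^0·(+1)^1 = +1.
v=∞: 153439 > 0 and 289478 > 0  ⇒  (a,b)_∞ = +1.
v=3: a=3^-2·(≡1), b=3^-2·(≡2) mod 3; (1|3)=+1, (2|3)=-1; (−1)^{-2·-2·1}·(+1)^-2·(-1)^-2 = +1.
v=2: v_2(a)=-8, v_2(b)=-3; units ≡ 7, 3 (mod 8); ε·ε+αω+βω = 1·1+-8·1+-3·0 ≡ 1  ⇒  (a,b)_2 = -1.
v=23: a=23^0·(≡2), b=23^1·(≡21) mod 23; (2|23)=+1, (21|23)=-1; (−1)^{0·1·11}·(+1)^1·(-1)^0 = +1.
v=5: a=5^-2·(≡1), b=5^2·(≡3) mod 5; (1|5)=+1, (3|5)=-1; (−1)^{-2·2·2}·(+1)^2·(-1)^-2 = +1.
v=13: a=13^5·(≡9), b=13^2·(≡6) mod 13; (9|13)=+1, (6|13)=-1; (−1)^{5·2·6}·(+1)^2·(-1)^5 = -1.
v=31: a=31^0·(≡7), b=31^1·(≡14) mod 31; (7|31)=+1, (14|31)=+1; (−1)^{0·1·15}·(+1)^1·(+1)^0 = +1.
v=29: a=29^1·(≡1), b=29^1·(≡25) mod 29; (1|29)=+1, (25|29)=+1; (−1)^{1·1·14}·(+1)^1·(+1)^1 = +1.
|Ram(153439, 289478)| = 4, even; anisotropic at {2, 7, 11, 13}.

[2, 7, 11, 13]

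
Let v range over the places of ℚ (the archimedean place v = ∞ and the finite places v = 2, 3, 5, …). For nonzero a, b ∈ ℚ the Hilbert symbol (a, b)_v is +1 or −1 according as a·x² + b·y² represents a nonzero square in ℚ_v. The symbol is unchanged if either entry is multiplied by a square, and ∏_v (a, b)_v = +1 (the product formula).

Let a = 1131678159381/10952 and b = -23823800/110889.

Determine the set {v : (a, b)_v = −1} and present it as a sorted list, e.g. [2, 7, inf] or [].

[2, 7, 13, 17]

(a, b) ≡ (2618, -4862) mod (ℚ^×)²; places V = {2, 3, 5, 7, 11, 13, 17, 37, ∞}.
(a,b)_11: α=5, u≡6; β=1, v≡5 (mod 11); (6|11)=-1, (5|11)=+1; sign (−1)^1·-1^1·+1^5 = +1.
(a,b)_∞: sgn(2618)=+, sgn(-4862)=−, so +1.
(a,b)_7: α=1, u≡6; β=2, v≡3 (mod 7); (6|7)=-1, (3|7)=-1; sign (−1)^0·-1^2·-1^1 = -1.
(a,b)_5: α=0, u≡3; β=2, v≡2 (mod 5); (3|5)=-1, (2|5)=-1; sign (−1)^0·-1^2·-1^0 = +1.
(a,b)_2: α=-3, β=3; u≡5, v≡1 (mod 8); ε(u)ε(v)=0·0, αω(v)=-3·0, βω(u)=3·1; sum ≡ 1  ⇒  -1.
(a,b)_37: α=-2, u≡30; β=-2, v≡8 (mod 37); (30|37)=+1, (8|37)=-1; sign (−1)^0·+1^-2·-1^-2 = +1.
(a,b)_17: α=1, u≡4; β=1, v≡11 (mod 17); (4|17)=+1, (11|17)=-1; sign (−1)^0·+1^1·-1^1 = -1.
(a,b)_3: α=10, u≡2; β=-4, v≡1 (mod 3); (2|3)=-1, (1|3)=+1; sign (−1)^0·-1^-4·+1^10 = +1.
(a,b)_13: α=0, u≡7; β=1, v≡3 (mod 13); (7|13)=-1, (3|13)=+1; sign (−1)^0·-1^1·+1^0 = -1.
Ram(2618, -4862) = {2, 7, 13, 17}; no ℚ_2-point on the conic.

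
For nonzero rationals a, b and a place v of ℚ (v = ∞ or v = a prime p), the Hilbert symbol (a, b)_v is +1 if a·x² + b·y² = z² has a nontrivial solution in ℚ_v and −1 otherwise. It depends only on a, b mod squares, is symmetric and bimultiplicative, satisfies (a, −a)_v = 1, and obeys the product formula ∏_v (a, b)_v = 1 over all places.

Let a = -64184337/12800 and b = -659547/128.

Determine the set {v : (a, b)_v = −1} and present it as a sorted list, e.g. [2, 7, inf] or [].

[2, 19, 29, inf]

(a, b) ≡ (-7714, -406) mod (ℚ^×)²; places V = {2, 3, 5, 7, 19, 29, 43, ∞}.
(a,b)_5: α=-2, u≡4; β=0, v≡1 (mod 5); (4|5)=+1, (1|5)=+1; sign (−1)^0·+1^0·+1^-2 = +1.
(a,b)_3: α=2, u≡2; β=2, v≡2 (mod 3); (2|3)=-1, (2|3)=-1; sign (−1)^0·-1^2·-1^2 = +1.
(a,b)_2: α=-9, β=-7; u≡7, v≡5 (mod 8); ε(u)ε(v)=1·0, αω(v)=-9·1, βω(u)=-7·0; sum ≡ 1  ⇒  -1.
(a,b)_∞: sgn(-7714)=−, sgn(-406)=−, so -1.
(a,b)_29: α=1, u≡13; β=1, v≡26 (mod 29); (13|29)=+1, (26|29)=-1; sign (−1)^0·+1^1·-1^1 = -1.
(a,b)_7: α=1, u≡1; β=1, v≡3 (mod 7); (1|7)=+1, (3|7)=-1; sign (−1)^1·+1^1·-1^1 = +1.
(a,b)_19: α=1, u≡3; β=2, v≡12 (mod 19); (3|19)=-1, (12|19)=-1; sign (−1)^0·-1^2·-1^1 = -1.
(a,b)_43: α=2, u≡7; β=0, v≡13 (mod 43); (7|43)=-1, (13|43)=+1; sign (−1)^0·-1^0·+1^2 = +1.
|Ram(-7714, -406)| = 4, even; anisotropic at {2, 19, 29, ∞}.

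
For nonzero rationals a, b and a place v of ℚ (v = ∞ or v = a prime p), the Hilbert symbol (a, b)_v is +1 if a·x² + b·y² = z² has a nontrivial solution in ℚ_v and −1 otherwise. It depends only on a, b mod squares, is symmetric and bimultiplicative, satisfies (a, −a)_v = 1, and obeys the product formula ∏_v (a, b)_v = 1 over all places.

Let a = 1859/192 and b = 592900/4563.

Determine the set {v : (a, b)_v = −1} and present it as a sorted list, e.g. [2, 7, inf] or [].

[]

(a, b) ≡ (33, 3) mod (ℚ^×)²; places V = {2, 3, 5, 7, 11, 13, ∞}.
(a,b)_∞: sgn(33)=+, sgn(3)=+, so +1.
(a,b)_2: α=-6, β=2; u≡1, v≡3 (mod 8); ε(u)ε(v)=0·1, αω(v)=-6·1, βω(u)=2·0; sum ≡ 0  ⇒  +1.
(a,b)_3: α=-1, u≡2; β=-3, v≡1 (mod 3); (2|3)=-1, (1|3)=+1; sign (−1)^1·-1^-3·+1^-1 = +1.
(a,b)_11: α=1, u≡3; β=2, v≡3 (mod 11); (3|11)=+1, (3|11)=+1; sign (−1)^0·+1^2·+1^1 = +1.
(a,b)_5: α=0, u≡2; β=2, v≡2 (mod 5); (2|5)=-1, (2|5)=-1; sign (−1)^0·-1^2·-1^0 = +1.
(a,b)_7: α=0, u≡6; β=2, v≡3 (mod 7); (6|7)=-1, (3|7)=-1; sign (−1)^0·-1^2·-1^0 = +1.
(a,b)_13: α=2, u≡5; β=-2, v≡9 (mod 13); (5|13)=-1, (9|13)=+1; sign (−1)^0·-1^-2·+1^2 = +1.
Ram(a, b) = ∅: the form 33·x² + 3·y² − z² is isotropic over every ℚ_v, so by Hasse–Minkowski it is isotropic over ℚ.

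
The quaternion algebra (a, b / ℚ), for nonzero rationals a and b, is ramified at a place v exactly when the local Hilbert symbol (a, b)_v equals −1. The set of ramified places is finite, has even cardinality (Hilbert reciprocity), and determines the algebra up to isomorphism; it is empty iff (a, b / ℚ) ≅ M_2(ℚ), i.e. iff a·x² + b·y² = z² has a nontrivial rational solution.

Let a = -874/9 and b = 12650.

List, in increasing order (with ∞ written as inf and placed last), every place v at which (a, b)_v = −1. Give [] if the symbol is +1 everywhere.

[11, 19]

(a, b) ≡ (-874, 506) mod (ℚ^×)²; places V = {2, 3, 5, 11, 19, 23, ∞}.
(a,b)_19: α=1, u≡16; β=0, v≡15 (mod 19); (16|19)=+1, (15|19)=-1; sign (−1)^0·+1^0·-1^1 = -1.
(a,b)_5: α=0, u≡4; β=2, v≡1 (mod 5); (4|5)=+1, (1|5)=+1; sign (−1)^0·+1^2·+1^0 = +1.
(a,b)_2: α=1, β=1; u≡3, v≡5 (mod 8); ε(u)ε(v)=1·0, αω(v)=1·1, βω(u)=1·1; sum ≡ 0  ⇒  +1.
(a,b)_23: α=1, u≡6; β=1, v≡21 (mod 23); (6|23)=+1, (21|23)=-1; sign (−1)^1·+1^1·-1^1 = +1.
(a,b)_3: α=-2, u≡2; β=0, v≡2 (mod 3); (2|3)=-1, (2|3)=-1; sign (−1)^0·-1^0·-1^-2 = +1.
(a,b)_11: α=0, u≡8; β=1, v≡6 (mod 11); (8|11)=-1, (6|11)=-1; sign (−1)^0·-1^1·-1^0 = -1.
(a,b)_∞: sgn(-874)=−, sgn(506)=+, so +1.
(-874, 506 / ℚ) ramifies at {11, 19}: a division algebra.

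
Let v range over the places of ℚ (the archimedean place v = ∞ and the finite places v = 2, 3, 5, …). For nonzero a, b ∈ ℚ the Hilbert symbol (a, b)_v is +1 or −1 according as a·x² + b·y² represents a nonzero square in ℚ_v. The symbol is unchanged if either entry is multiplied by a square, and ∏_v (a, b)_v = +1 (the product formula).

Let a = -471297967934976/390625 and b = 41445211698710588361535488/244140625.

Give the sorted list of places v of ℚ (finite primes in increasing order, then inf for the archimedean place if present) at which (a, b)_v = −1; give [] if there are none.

[7, 19]

Mod squares: a ≡ -494, b ≡ 6783. Check v ∈ {∞, 2, 3, 5, 7, 13, 17, 19}.
v=13: a=13^1·(≡9), b=13^2·(≡3) mod 13; (9|13)=+1, (3|13)=+1; (−1)^{1·2·6}·(+1)^2·(+1)^1 = +1.
v=5: a=5^-8·(≡4), b=5^-12·(≡3) mod 5; (4|5)=+1, (3|5)=-1; (−1)^{-8·-12·2}·(+1)^-12·(-1)^-8 = +1.
v=∞: -494 < 0 and 6783 > 0  ⇒  (a,b)_∞ = +1.
v=17: a=17^2·(≡16), b=17^3·(≡8) mod 17; (16|17)=+1, (8|17)=+1; (−1)^{2·3·8}·(+1)^3·(+1)^2 = +1.
v=7: a=7^2·(≡3), b=7^3·(≡3) mod 7; (3|7)=-1, (3|7)=-1; (−1)^{2·3·3}·(-1)^3·(-1)^2 = -1.
v=2: v_2(a)=9, v_2(b)=12; units ≡ 1, 7 (mod 8); ε·ε+αω+βω = 0·1+9·0+12·0 ≡ 0  ⇒  (a,b)_2 = +1.
v=19: a=19^3·(≡13), b=19^5·(≡2) mod 19; (13|19)=-1, (2|19)=-1; (−1)^{3·5·9}·(-1)^5·(-1)^3 = -1.
v=3: a=3^6·(≡1), b=3^15·(≡2) mod 3; (1|3)=+1, (2|3)=-1; (−1)^{6·15·1}·(+1)^15·(-1)^6 = +1.
|Ram(-494, 6783)| = 2, even; anisotropic at {7, 19}.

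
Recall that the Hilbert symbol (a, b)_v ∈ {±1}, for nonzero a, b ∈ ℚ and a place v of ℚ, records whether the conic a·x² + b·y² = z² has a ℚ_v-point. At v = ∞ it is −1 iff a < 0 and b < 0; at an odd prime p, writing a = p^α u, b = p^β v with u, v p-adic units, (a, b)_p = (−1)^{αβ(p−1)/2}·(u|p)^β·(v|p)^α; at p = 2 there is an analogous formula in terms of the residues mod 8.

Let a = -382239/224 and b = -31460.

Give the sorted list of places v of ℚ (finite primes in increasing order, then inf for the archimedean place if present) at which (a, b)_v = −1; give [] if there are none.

[2, 7, 13, inf]

(a, b) ≡ (-546, -65) mod (ℚ^×)²; places V = {2, 3, 5, 7, 11, 13, ∞}.
(a,b)_13: α=1, u≡1; β=1, v≡11 (mod 13); (1|13)=+1, (11|13)=-1; sign (−1)^0·+1^1·-1^1 = -1.
(a,b)_2: α=-5, β=2; u≡7, v≡7 (mod 8); ε(u)ε(v)=1·1, αω(v)=-5·0, βω(u)=2·0; sum ≡ 1  ⇒  -1.
(a,b)_3: α=5, u≡1; β=0, v≡1 (mod 3); (1|3)=+1, (1|3)=+1; sign (−1)^0·+1^0·+1^5 = +1.
(a,b)_7: α=-1, u≡6; β=0, v≡5 (mod 7); (6|7)=-1, (5|7)=-1; sign (−1)^0·-1^0·-1^-1 = -1.
(a,b)_∞: sgn(-546)=−, sgn(-65)=−, so -1.
(a,b)_5: α=0, u≡4; β=1, v≡3 (mod 5); (4|5)=+1, (3|5)=-1; sign (−1)^0·+1^1·-1^0 = +1.
(a,b)_11: α=2, u≡5; β=2, v≡4 (mod 11); (5|11)=+1, (4|11)=+1; sign (−1)^0·+1^2·+1^2 = +1.
Ram(-546, -65) = {2, 7, 13, ∞}; no ℚ_2-point on the conic.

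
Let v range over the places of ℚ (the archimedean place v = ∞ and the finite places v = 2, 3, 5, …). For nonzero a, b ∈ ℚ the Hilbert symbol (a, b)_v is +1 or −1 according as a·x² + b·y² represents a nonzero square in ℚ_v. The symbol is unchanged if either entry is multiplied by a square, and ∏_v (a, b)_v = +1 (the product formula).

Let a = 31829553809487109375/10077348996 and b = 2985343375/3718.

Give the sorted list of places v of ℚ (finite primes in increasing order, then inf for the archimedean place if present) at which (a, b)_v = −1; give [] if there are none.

[5, 11]

(a, b) ≡ (7, 22330) mod (ℚ^×)²; places V = {2, 3, 5, 7, 11, 13, 29, ∞}.
(a,b)_∞: sgn(7)=+, sgn(22330)=+, so +1.
(a,b)_2: α=-2, β=-1; u≡7, v≡5 (mod 8); ε(u)ε(v)=1·0, αω(v)=-2·1, βω(u)=-1·0; sum ≡ 0  ⇒  +1.
(a,b)_29: α=2, u≡9; β=1, v≡16 (mod 29); (9|29)=+1, (16|29)=+1; sign (−1)^0·+1^1·+1^2 = +1.
(a,b)_3: α=-6, u≡1; β=0, v≡1 (mod 3); (1|3)=+1, (1|3)=+1; sign (−1)^0·+1^0·+1^-6 = +1.
(a,b)_7: α=13, u≡4; β=7, v≡6 (mod 7); (4|7)=+1, (6|7)=-1; sign (−1)^1·+1^7·-1^13 = +1.
(a,b)_11: α=-2, u≡8; β=-1, v≡10 (mod 11); (8|11)=-1, (10|11)=-1; sign (−1)^0·-1^-1·-1^-2 = -1.
(a,b)_13: α=-4, u≡8; β=-2, v≡3 (mod 13); (8|13)=-1, (3|13)=+1; sign (−1)^0·-1^-2·+1^-4 = +1.
(a,b)_5: α=8, u≡2; β=3, v≡4 (mod 5); (2|5)=-1, (4|5)=+1; sign (−1)^0·-1^3·+1^8 = -1.
|Ram(7, 22330)| = 2, even; anisotropic at {5, 11}.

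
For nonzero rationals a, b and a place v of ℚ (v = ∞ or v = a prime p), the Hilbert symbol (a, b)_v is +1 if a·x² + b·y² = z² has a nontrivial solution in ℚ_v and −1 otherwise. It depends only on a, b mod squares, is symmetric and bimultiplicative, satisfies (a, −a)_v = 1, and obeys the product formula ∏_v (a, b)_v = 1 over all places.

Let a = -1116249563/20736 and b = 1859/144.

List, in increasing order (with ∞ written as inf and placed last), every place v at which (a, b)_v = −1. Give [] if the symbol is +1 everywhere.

[11, 17]

Mod squares: a ≡ -323, b ≡ 11. Check v ∈ {∞, 2, 3, 11, 13, 17, 19}.
v=∞: -323 < 0 and 11 > 0  ⇒  (a,b)_∞ = +1.
v=11: a=11^2·(≡2), b=11^1·(≡4) mod 11; (2|11)=-1, (4|11)=+1; (−1)^{2·1·5}·(-1)^1·(+1)^2 = -1.
v=17: a=17^1·(≡1), b=17^0·(≡5) mod 17; (1|17)=+1, (5|17)=-1; (−1)^{1·0·8}·(+1)^0·(-1)^1 = -1.
v=3: a=3^-4·(≡1), b=3^-2·(≡2) mod 3; (1|3)=+1, (2|3)=-1; (−1)^{-4·-2·1}·(+1)^-2·(-1)^-4 = +1.
v=19: a=19^1·(≡8), b=19^0·(≡17) mod 19; (8|19)=-1, (17|19)=+1; (−1)^{1·0·9}·(-1)^0·(+1)^1 = +1.
v=13: a=13^4·(≡8), b=13^2·(≡11) mod 13; (8|13)=-1, (11|13)=-1; (−1)^{4·2·6}·(-1)^2·(-1)^4 = +1.
v=2: v_2(a)=-8, v_2(b)=-4; units ≡ 5, 3 (mod 8); ε·ε+αω+βω = 0·1+-8·1+-4·1 ≡ 0  ⇒  (a,b)_2 = +1.
(-323, 11 / ℚ) ramifies at {11, 17}: a division algebra.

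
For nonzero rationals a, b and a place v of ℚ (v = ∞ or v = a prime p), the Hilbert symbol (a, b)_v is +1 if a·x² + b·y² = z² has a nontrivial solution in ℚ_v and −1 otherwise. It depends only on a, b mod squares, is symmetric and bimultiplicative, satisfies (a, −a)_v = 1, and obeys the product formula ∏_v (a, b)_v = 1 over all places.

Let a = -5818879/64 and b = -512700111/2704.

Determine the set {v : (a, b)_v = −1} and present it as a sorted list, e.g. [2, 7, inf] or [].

Mod squares: a ≡ -6919, b ≡ -52311. Check v ∈ {∞, 2, 3, 7, 11, 13, 17, 29, 37, 47, 53}.
v=∞: -6919 < 0 and -52311 < 0  ⇒  (a,b)_∞ = -1.
v=13: a=13^0·(≡1), b=13^-2·(≡4) mod 13; (1|13)=+1, (4|13)=+1; (−1)^{0·-2·6}·(+1)^-2·(+1)^0 = +1.
v=17: a=17^1·(≡15), b=17^0·(≡16) mod 17; (15|17)=+1, (16|17)=+1; (−1)^{1·0·8}·(+1)^0·(+1)^1 = +1.
v=37: a=37^1·(≡35), b=37^0·(≡3) mod 37; (35|37)=-1, (3|37)=+1; (−1)^{1·0·18}·(-1)^0·(+1)^1 = +1.
v=11: a=11^1·(≡5), b=11^2·(≡1) mod 11; (5|11)=+1, (1|11)=+1; (−1)^{1·2·5}·(+1)^2·(+1)^1 = +1.
v=3: a=3^0·(≡2), b=3^5·(≡2) mod 3; (2|3)=-1, (2|3)=-1; (−1)^{0·5·1}·(-1)^5·(-1)^0 = -1.
v=53: a=53^0·(≡4), b=53^1·(≡26) mod 53; (4|53)=+1, (26|53)=-1; (−1)^{0·1·26}·(+1)^1·(-1)^0 = +1.
v=47: a=47^0·(≡14), b=47^1·(≡15) mod 47; (14|47)=+1, (15|47)=-1; (−1)^{0·1·23}·(+1)^1·(-1)^0 = +1.
v=7: a=7^0·(≡4), b=7^1·(≡5) mod 7; (4|7)=+1, (5|7)=-1; (−1)^{0·1·3}·(+1)^1·(-1)^0 = +1.
v=29: a=29^2·(≡2), b=29^0·(≡20) mod 29; (2|29)=-1, (20|29)=+1; (−1)^{2·0·14}·(-1)^0·(+1)^2 = +1.
v=2: v_2(a)=-6, v_2(b)=-4; units ≡ 1, 1 (mod 8); ε·ε+αω+βω = 0·0+-6·0+-4·0 ≡ 0  ⇒  (a,b)_2 = +1.
Ram(-6919, -52311) = {3, ∞}; no ℚ_3-point on the conic.

[3, inf]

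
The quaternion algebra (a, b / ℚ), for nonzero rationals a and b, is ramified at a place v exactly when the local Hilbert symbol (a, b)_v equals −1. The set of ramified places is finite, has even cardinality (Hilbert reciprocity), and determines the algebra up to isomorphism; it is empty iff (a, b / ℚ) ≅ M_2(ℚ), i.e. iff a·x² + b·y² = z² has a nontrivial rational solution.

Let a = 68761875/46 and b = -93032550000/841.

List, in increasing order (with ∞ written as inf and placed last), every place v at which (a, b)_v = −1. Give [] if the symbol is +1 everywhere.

[3, 13, 19, 23]

Mod squares: a ≡ 29946, b ≡ -114855. Check v ∈ {∞, 2, 3, 5, 7, 13, 19, 23, 29, 31}.
v=23: a=23^-1·(≡20), b=23^0·(≡19) mod 23; (20|23)=-1, (19|23)=-1; (−1)^{-1·0·11}·(-1)^0·(-1)^-1 = -1.
v=2: v_2(a)=-1, v_2(b)=4; units ≡ 5, 1 (mod 8); ε·ε+αω+βω = 0·0+-1·0+4·1 ≡ 0  ⇒  (a,b)_2 = +1.
v=29: a=29^0·(≡19), b=29^-2·(≡14) mod 29; (19|29)=-1, (14|29)=-1; (−1)^{0·-2·14}·(-1)^-2·(-1)^0 = +1.
v=13: a=13^2·(≡2), b=13^1·(≡5) mod 13; (2|13)=-1, (5|13)=-1; (−1)^{2·1·6}·(-1)^1·(-1)^2 = -1.
v=7: a=7^1·(≡1), b=7^0·(≡2) mod 7; (1|7)=+1, (2|7)=+1; (−1)^{1·0·3}·(+1)^0·(+1)^1 = +1.
v=5: a=5^4·(≡4), b=5^5·(≡4) mod 5; (4|5)=+1, (4|5)=+1; (−1)^{4·5·2}·(+1)^5·(+1)^4 = +1.
v=∞: 29946 > 0 and -114855 < 0  ⇒  (a,b)_∞ = +1.
v=31: a=31^1·(≡5), b=31^1·(≡27) mod 31; (5|31)=+1, (27|31)=-1; (−1)^{1·1·15}·(+1)^1·(-1)^1 = +1.
v=3: a=3^1·(≡1), b=3^5·(≡1) mod 3; (1|3)=+1, (1|3)=+1; (−1)^{1·5·1}·(+1)^5·(+1)^1 = -1.
v=19: a=19^0·(≡12), b=19^1·(≡1) mod 19; (12|19)=-1, (1|19)=+1; (−1)^{0·1·9}·(-1)^1·(+1)^0 = -1.
|Ram(29946, -114855)| = 4, even; anisotropic at {3, 13, 19, 23}.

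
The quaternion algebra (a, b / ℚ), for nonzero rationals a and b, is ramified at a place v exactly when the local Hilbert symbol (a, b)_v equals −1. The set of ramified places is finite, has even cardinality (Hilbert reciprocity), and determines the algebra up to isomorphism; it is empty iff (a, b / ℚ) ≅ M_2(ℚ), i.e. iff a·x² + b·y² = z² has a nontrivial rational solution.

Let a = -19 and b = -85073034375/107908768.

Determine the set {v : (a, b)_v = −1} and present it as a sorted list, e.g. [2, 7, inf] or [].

Mod squares: a ≡ -19, b ≡ -5510. Check v ∈ {∞, 2, 3, 5, 7, 11, 19, 29, 31}.
v=∞: -19 < 0 and -5510 < 0  ⇒  (a,b)_∞ = -1.
v=29: a=29^0·(≡10), b=29^-1·(≡22) mod 29; (10|29)=-1, (22|29)=+1; (−1)^{0·-1·14}·(-1)^-1·(+1)^0 = -1.
v=19: a=19^1·(≡18), b=19^3·(≡13) mod 19; (18|19)=-1, (13|19)=-1; (−1)^{1·3·9}·(-1)^3·(-1)^1 = -1.
v=31: a=31^0·(≡12), b=31^-2·(≡8) mod 31; (12|31)=-1, (8|31)=+1; (−1)^{0·-2·15}·(-1)^-2·(+1)^0 = +1.
v=3: a=3^0·(≡2), b=3^4·(≡1) mod 3; (2|3)=-1, (1|3)=+1; (−1)^{0·4·1}·(-1)^4·(+1)^0 = +1.
v=11: a=11^0·(≡3), b=11^-2·(≡9) mod 11; (3|11)=+1, (9|11)=+1; (−1)^{0·-2·5}·(+1)^-2·(+1)^0 = +1.
v=5: a=5^0·(≡1), b=5^5·(≡3) mod 5; (1|5)=+1, (3|5)=-1; (−1)^{0·5·2}·(+1)^5·(-1)^0 = +1.
v=2: v_2(a)=0, v_2(b)=-5; units ≡ 5, 5 (mod 8); ε·ε+αω+βω = 0·0+0·1+-5·1 ≡ 1  ⇒  (a,b)_2 = -1.
v=7: a=7^0·(≡2), b=7^2·(≡6) mod 7; (2|7)=+1, (6|7)=-1; (−1)^{0·2·3}·(+1)^2·(-1)^0 = +1.
Ram(-19, -5510) = {2, 19, 29, ∞}; no ℚ_2-point on the conic.

[2, 19, 29, inf]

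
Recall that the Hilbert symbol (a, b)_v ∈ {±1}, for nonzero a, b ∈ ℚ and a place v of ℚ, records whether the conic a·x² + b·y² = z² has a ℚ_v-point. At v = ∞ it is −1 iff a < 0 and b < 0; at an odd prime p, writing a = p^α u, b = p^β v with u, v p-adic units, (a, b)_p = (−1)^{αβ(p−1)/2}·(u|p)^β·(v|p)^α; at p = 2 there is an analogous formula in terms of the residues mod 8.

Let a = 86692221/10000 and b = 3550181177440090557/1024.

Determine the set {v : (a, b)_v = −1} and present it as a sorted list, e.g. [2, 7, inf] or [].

[3, 7, 13, 17, 29, 37]

(a, b) ≡ (196581, 2800733) mod (ℚ^×)²; places V = {2, 3, 5, 7, 11, 13, 17, 19, 23, 29, 37, ∞}.
(a,b)_19: α=0, u≡11; β=1, v≡16 (mod 19); (11|19)=+1, (16|19)=+1; sign (−1)^0·+1^1·+1^0 = +1.
(a,b)_17: α=0, u≡6; β=1, v≡13 (mod 17); (6|17)=-1, (13|17)=+1; sign (−1)^0·-1^1·+1^0 = -1.
(a,b)_3: α=3, u≡1; β=6, v≡2 (mod 3); (1|3)=+1, (2|3)=-1; sign (−1)^0·+1^6·-1^3 = -1.
(a,b)_11: α=1, u≡7; β=0, v≡1 (mod 11); (7|11)=-1, (1|11)=+1; sign (−1)^0·-1^0·+1^1 = +1.
(a,b)_5: α=-4, u≡1; β=0, v≡3 (mod 5); (1|5)=+1, (3|5)=-1; sign (−1)^0·+1^0·-1^-4 = +1.
(a,b)_13: α=0, u≡6; β=1, v≡6 (mod 13); (6|13)=-1, (6|13)=-1; sign (−1)^0·-1^1·-1^0 = -1.
(a,b)_37: α=1, u≡23; β=2, v≡14 (mod 37); (23|37)=-1, (14|37)=-1; sign (−1)^0·-1^2·-1^1 = -1.
(a,b)_∞: sgn(196581)=+, sgn(2800733)=+, so +1.
(a,b)_29: α=0, u≡12; β=1, v≡28 (mod 29); (12|29)=-1, (28|29)=+1; sign (−1)^0·-1^1·+1^0 = -1.
(a,b)_7: α=3, u≡3; β=4, v≡5 (mod 7); (3|7)=-1, (5|7)=-1; sign (−1)^0·-1^4·-1^3 = -1.
(a,b)_23: α=1, u≡21; β=3, v≡8 (mod 23); (21|23)=-1, (8|23)=+1; sign (−1)^1·-1^3·+1^1 = +1.
(a,b)_2: α=-4, β=-10; u≡5, v≡5 (mod 8); ε(u)ε(v)=0·0, αω(v)=-4·1, βω(u)=-10·1; sum ≡ 0  ⇒  +1.
(196581, 2800733 / ℚ) ramifies at {3, 7, 13, 17, 29, 37}: a division algebra.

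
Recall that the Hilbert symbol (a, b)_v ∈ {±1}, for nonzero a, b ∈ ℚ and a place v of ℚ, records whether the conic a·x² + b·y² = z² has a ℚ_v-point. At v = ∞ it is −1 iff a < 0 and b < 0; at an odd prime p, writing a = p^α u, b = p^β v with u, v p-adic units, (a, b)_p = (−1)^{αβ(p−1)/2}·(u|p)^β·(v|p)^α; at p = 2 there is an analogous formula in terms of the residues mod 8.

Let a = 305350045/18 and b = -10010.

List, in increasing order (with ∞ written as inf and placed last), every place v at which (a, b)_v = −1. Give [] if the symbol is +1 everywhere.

[]

Mod squares: a ≡ 10010, b ≡ -10010. Check v ∈ {∞, 2, 3, 5, 7, 11, 13, 19}.
v=3: a=3^-2·(≡2), b=3^0·(≡1) mod 3; (2|3)=-1, (1|3)=+1; (−1)^{-2·0·1}·(-1)^0·(+1)^-2 = +1.
v=13: a=13^3·(≡3), b=13^1·(≡10) mod 13; (3|13)=+1, (10|13)=+1; (−1)^{3·1·6}·(+1)^1·(+1)^3 = +1.
v=11: a=11^1·(≡8), b=11^1·(≡3) mod 11; (8|11)=-1, (3|11)=+1; (−1)^{1·1·5}·(-1)^1·(+1)^1 = +1.
v=7: a=7^1·(≡1), b=7^1·(≡5) mod 7; (1|7)=+1, (5|7)=-1; (−1)^{1·1·3}·(+1)^1·(-1)^1 = +1.
v=∞: 10010 > 0 and -10010 < 0  ⇒  (a,b)_∞ = +1.
v=5: a=5^1·(≡3), b=5^1·(≡3) mod 5; (3|5)=-1, (3|5)=-1; (−1)^{1·1·2}·(-1)^1·(-1)^1 = +1.
v=2: v_2(a)=-1, v_2(b)=1; units ≡ 5, 3 (mod 8); ε·ε+αω+βω = 0·1+-1·1+1·1 ≡ 0  ⇒  (a,b)_2 = +1.
v=19: a=19^2·(≡16), b=19^0·(≡3) mod 19; (16|19)=+1, (3|19)=-1; (−1)^{2·0·9}·(+1)^0·(-1)^2 = +1.
Every local symbol is +1, so the conic 10010·x² + -10010·y² = z² has ℚ_v-points for all v and hence a ℚ-point; (a, b / ℚ) ≅ M_2(ℚ).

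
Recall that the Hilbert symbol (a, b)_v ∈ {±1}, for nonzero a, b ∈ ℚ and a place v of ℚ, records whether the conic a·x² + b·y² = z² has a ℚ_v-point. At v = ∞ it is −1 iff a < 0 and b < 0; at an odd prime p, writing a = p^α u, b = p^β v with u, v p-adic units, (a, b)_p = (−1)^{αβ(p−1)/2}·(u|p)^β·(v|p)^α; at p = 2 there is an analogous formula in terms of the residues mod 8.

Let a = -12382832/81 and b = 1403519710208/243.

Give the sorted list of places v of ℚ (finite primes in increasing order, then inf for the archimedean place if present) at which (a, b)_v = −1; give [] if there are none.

[11, 19]

Mod squares: a ≡ -1463, b ≡ 1311. Check v ∈ {∞, 2, 3, 7, 11, 19, 23}.
v=∞: -1463 < 0 and 1311 > 0  ⇒  (a,b)_∞ = +1.
v=23: a=23^2·(≡12), b=23^3·(≡22) mod 23; (12|23)=+1, (22|23)=-1; (−1)^{2·3·11}·(+1)^3·(-1)^2 = +1.
v=2: v_2(a)=4, v_2(b)=10; units ≡ 1, 7 (mod 8); ε·ε+αω+βω = 0·1+4·0+10·0 ≡ 0  ⇒  (a,b)_2 = +1.
v=11: a=11^1·(≡7), b=11^2·(≡7) mod 11; (7|11)=-1, (7|11)=-1; (−1)^{1·2·5}·(-1)^2·(-1)^1 = -1.
v=19: a=19^1·(≡2), b=19^1·(≡13) mod 19; (2|19)=-1, (13|19)=-1; (−1)^{1·1·9}·(-1)^1·(-1)^1 = -1.
v=7: a=7^1·(≡2), b=7^2·(≡4) mod 7; (2|7)=+1, (4|7)=+1; (−1)^{1·2·3}·(+1)^2·(+1)^1 = +1.
v=3: a=3^-4·(≡1), b=3^-5·(≡2) mod 3; (1|3)=+1, (2|3)=-1; (−1)^{-4·-5·1}·(+1)^-5·(-1)^-4 = +1.
Ram(-1463, 1311) = {11, 19}; no ℚ_11-point on the conic.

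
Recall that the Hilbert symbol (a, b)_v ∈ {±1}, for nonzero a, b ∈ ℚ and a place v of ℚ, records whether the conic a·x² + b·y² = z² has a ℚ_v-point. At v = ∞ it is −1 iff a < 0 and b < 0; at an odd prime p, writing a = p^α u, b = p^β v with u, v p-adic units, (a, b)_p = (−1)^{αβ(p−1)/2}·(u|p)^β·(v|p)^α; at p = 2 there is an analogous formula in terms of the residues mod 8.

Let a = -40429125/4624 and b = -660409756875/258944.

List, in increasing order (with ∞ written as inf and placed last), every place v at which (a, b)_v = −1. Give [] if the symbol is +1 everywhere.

(a, b) ≡ (-165, -154) mod (ℚ^×)²; places V = {2, 3, 5, 7, 11, 17, ∞}.
(a,b)_∞: sgn(-165)=−, sgn(-154)=−, so -1.
(a,b)_2: α=-4, β=-7; u≡3, v≡3 (mod 8); ε(u)ε(v)=1·1, αω(v)=-4·1, βω(u)=-7·1; sum ≡ 0  ⇒  +1.
(a,b)_17: α=-2, u≡14; β=-2, v≡8 (mod 17); (14|17)=-1, (8|17)=+1; sign (−1)^0·-1^-2·+1^-2 = +1.
(a,b)_11: α=3, u≡10; β=5, v≡8 (mod 11); (10|11)=-1, (8|11)=-1; sign (−1)^1·-1^5·-1^3 = -1.
(a,b)_5: α=3, u≡3; β=4, v≡1 (mod 5); (3|5)=-1, (1|5)=+1; sign (−1)^0·-1^4·+1^3 = +1.
(a,b)_3: α=5, u≡2; β=8, v≡2 (mod 3); (2|3)=-1, (2|3)=-1; sign (−1)^0·-1^8·-1^5 = -1.
(a,b)_7: α=0, u≡3; β=-1, v≡5 (mod 7); (3|7)=-1, (5|7)=-1; sign (−1)^0·-1^-1·-1^0 = -1.
Ram(-165, -154) = {3, 7, 11, ∞}; no ℚ_3-point on the conic.

[3, 7, 11, inf]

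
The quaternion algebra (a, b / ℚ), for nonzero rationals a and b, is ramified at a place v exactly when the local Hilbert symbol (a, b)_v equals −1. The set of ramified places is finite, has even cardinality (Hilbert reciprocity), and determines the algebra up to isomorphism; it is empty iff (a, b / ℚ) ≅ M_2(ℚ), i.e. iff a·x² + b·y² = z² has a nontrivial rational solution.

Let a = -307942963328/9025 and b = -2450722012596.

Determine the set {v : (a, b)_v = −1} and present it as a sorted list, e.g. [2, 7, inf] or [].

(a, b) ≡ (-2, -429) mod (ℚ^×)²; places V = {2, 3, 5, 7, 11, 13, 17, 19, ∞}.
(a,b)_19: α=-2, u≡1; β=2, v≡12 (mod 19); (1|19)=+1, (12|19)=-1; sign (−1)^0·+1^2·-1^-2 = +1.
(a,b)_7: α=6, u≡5; β=0, v≡3 (mod 7); (5|7)=-1, (3|7)=-1; sign (−1)^0·-1^0·-1^6 = +1.
(a,b)_2: α=7, β=2; u≡7, v≡3 (mod 8); ε(u)ε(v)=1·1, αω(v)=7·1, βω(u)=2·0; sum ≡ 0  ⇒  +1.
(a,b)_5: α=-2, u≡2; β=0, v≡4 (mod 5); (2|5)=-1, (4|5)=+1; sign (−1)^0·-1^0·+1^-2 = +1.
(a,b)_3: α=0, u≡1; β=5, v≡1 (mod 3); (1|3)=+1, (1|3)=+1; sign (−1)^0·+1^5·+1^0 = +1.
(a,b)_∞: sgn(-2)=−, sgn(-429)=−, so -1.
(a,b)_13: α=2, u≡6; β=3, v≡2 (mod 13); (6|13)=-1, (2|13)=-1; sign (−1)^0·-1^3·-1^2 = -1.
(a,b)_11: α=2, u≡4; β=1, v≡5 (mod 11); (4|11)=+1, (5|11)=+1; sign (−1)^0·+1^1·+1^2 = +1.
(a,b)_17: α=0, u≡4; β=2, v≡16 (mod 17); (4|17)=+1, (16|17)=+1; sign (−1)^0·+1^2·+1^0 = +1.
Ram(-2, -429) = {13, ∞}; no ℚ_13-point on the conic.

[13, inf]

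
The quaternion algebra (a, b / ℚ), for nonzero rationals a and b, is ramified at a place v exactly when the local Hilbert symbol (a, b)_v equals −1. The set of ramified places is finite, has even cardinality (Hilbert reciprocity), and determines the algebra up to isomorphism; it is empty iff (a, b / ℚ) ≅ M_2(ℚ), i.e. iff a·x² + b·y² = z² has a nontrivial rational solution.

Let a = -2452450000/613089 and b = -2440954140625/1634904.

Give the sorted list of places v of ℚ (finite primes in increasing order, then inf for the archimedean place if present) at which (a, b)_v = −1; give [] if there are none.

Mod squares: a ≡ -5005, b ≡ -2310. Check v ∈ {∞, 2, 3, 5, 7, 11, 13, 29}.
v=2: v_2(a)=4, v_2(b)=-3; units ≡ 3, 5 (mod 8); ε·ε+αω+βω = 1·0+4·1+-3·1 ≡ 1  ⇒  (a,b)_2 = -1.
v=∞: -5005 < 0 and -2310 < 0  ⇒  (a,b)_∞ = -1.
v=13: a=13^1·(≡8), b=13^2·(≡3) mod 13; (8|13)=-1, (3|13)=+1; (−1)^{1·2·6}·(-1)^2·(+1)^1 = +1.
v=5: a=5^5·(≡4), b=5^7·(≡3) mod 5; (4|5)=+1, (3|5)=-1; (−1)^{5·7·2}·(+1)^7·(-1)^5 = -1.
v=7: a=7^3·(≡3), b=7^5·(≡3) mod 7; (3|7)=-1, (3|7)=-1; (−1)^{3·5·3}·(-1)^5·(-1)^3 = -1.
v=11: a=11^1·(≡6), b=11^1·(≡8) mod 11; (6|11)=-1, (8|11)=-1; (−1)^{1·1·5}·(-1)^1·(-1)^1 = -1.
v=29: a=29^-2·(≡19), b=29^-2·(≡19) mod 29; (19|29)=-1, (19|29)=-1; (−1)^{-2·-2·14}·(-1)^-2·(-1)^-2 = +1.
v=3: a=3^-6·(≡2), b=3^-5·(≡1) mod 3; (2|3)=-1, (1|3)=+1; (−1)^{-6·-5·1}·(-1)^-5·(+1)^-6 = -1.
(-5005, -2310 / ℚ) ramifies at {2, 3, 5, 7, 11, ∞}: a division algebra.

[2, 3, 5, 7, 11, inf]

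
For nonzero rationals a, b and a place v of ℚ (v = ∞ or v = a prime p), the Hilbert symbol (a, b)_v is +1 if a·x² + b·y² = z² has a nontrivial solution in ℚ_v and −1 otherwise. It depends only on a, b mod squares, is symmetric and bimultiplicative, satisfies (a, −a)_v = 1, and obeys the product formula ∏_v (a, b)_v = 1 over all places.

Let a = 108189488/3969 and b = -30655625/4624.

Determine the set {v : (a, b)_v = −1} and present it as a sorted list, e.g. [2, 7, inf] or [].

Mod squares: a ≡ 55883, b ≡ -1001. Check v ∈ {∞, 2, 3, 5, 7, 11, 13, 17, 29, 41, 47}.
v=47: a=47^1·(≡6), b=47^0·(≡20) mod 47; (6|47)=+1, (20|47)=-1; (−1)^{1·0·23}·(+1)^0·(-1)^1 = -1.
v=41: a=41^1·(≡40), b=41^0·(≡19) mod 41; (40|41)=+1, (19|41)=-1; (−1)^{1·0·20}·(+1)^0·(-1)^1 = -1.
v=5: a=5^0·(≡2), b=5^4·(≡4) mod 5; (2|5)=-1, (4|5)=+1; (−1)^{0·4·2}·(-1)^4·(+1)^0 = +1.
v=29: a=29^1·(≡1), b=29^0·(≡10) mod 29; (1|29)=+1, (10|29)=-1; (−1)^{1·0·14}·(+1)^0·(-1)^1 = -1.
v=3: a=3^-4·(≡2), b=3^0·(≡1) mod 3; (2|3)=-1, (1|3)=+1; (−1)^{-4·0·1}·(-1)^0·(+1)^-4 = +1.
v=13: a=13^0·(≡1), b=13^1·(≡4) mod 13; (1|13)=+1, (4|13)=+1; (−1)^{0·1·6}·(+1)^1·(+1)^0 = +1.
v=17: a=17^0·(≡16), b=17^-2·(≡1) mod 17; (16|17)=+1, (1|17)=+1; (−1)^{0·-2·8}·(+1)^-2·(+1)^0 = +1.
v=11: a=11^2·(≡9), b=11^1·(≡2) mod 11; (9|11)=+1, (2|11)=-1; (−1)^{2·1·5}·(+1)^1·(-1)^2 = +1.
v=∞: 55883 > 0 and -1001 < 0  ⇒  (a,b)_∞ = +1.
v=2: v_2(a)=4, v_2(b)=-4; units ≡ 3, 7 (mod 8); ε·ε+αω+βω = 1·1+4·0+-4·1 ≡ 1  ⇒  (a,b)_2 = -1.
v=7: a=7^-2·(≡2), b=7^3·(≡2) mod 7; (2|7)=+1, (2|7)=+1; (−1)^{-2·3·3}·(+1)^3·(+1)^-2 = +1.
|Ram(55883, -1001)| = 4, even; anisotropic at {2, 29, 41, 47}.

[2, 29, 41, 47]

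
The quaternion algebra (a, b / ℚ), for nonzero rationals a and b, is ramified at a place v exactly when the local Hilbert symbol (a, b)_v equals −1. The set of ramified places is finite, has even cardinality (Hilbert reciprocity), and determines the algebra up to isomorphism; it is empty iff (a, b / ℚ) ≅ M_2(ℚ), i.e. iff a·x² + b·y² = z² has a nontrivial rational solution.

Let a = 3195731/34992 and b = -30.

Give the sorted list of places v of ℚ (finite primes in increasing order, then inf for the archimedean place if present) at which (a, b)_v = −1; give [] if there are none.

(a, b) ≡ (33, -30) mod (ℚ^×)²; places V = {2, 3, 5, 7, 11, ∞}.
(a,b)_2: α=-4, β=1; u≡1, v≡1 (mod 8); ε(u)ε(v)=0·0, αω(v)=-4·0, βω(u)=1·0; sum ≡ 0  ⇒  +1.
(a,b)_7: α=4, u≡6; β=0, v≡5 (mod 7); (6|7)=-1, (5|7)=-1; sign (−1)^0·-1^0·-1^4 = +1.
(a,b)_3: α=-7, u≡2; β=1, v≡2 (mod 3); (2|3)=-1, (2|3)=-1; sign (−1)^1·-1^1·-1^-7 = -1.
(a,b)_11: α=3, u≡3; β=0, v≡3 (mod 11); (3|11)=+1, (3|11)=+1; sign (−1)^0·+1^0·+1^3 = +1.
(a,b)_5: α=0, u≡3; β=1, v≡4 (mod 5); (3|5)=-1, (4|5)=+1; sign (−1)^0·-1^1·+1^0 = -1.
(a,b)_∞: sgn(33)=+, sgn(-30)=−, so +1.
Ram(33, -30) = {3, 5}; no ℚ_3-point on the conic.

[3, 5]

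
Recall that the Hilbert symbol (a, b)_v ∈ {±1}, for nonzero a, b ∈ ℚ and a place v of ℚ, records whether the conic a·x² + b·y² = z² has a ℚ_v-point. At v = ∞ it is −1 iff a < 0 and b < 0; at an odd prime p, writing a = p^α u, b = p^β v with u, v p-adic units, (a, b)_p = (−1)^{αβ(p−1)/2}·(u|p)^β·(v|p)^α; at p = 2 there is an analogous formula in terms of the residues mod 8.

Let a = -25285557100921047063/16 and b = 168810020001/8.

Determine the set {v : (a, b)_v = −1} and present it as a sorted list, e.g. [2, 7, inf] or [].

(a, b) ≡ (-23, 160802) mod (ℚ^×)²; places V = {2, 3, 7, 23, 37, 41, 53, ∞}.
(a,b)_23: α=3, u≡11; β=2, v≡3 (mod 23); (11|23)=-1, (3|23)=+1; sign (−1)^0·-1^2·+1^3 = +1.
(a,b)_2: α=-4, β=-3; u≡1, v≡1 (mod 8); ε(u)ε(v)=0·0, αω(v)=-4·0, βω(u)=-3·0; sum ≡ 0  ⇒  +1.
(a,b)_7: α=2, u≡6; β=2, v≡5 (mod 7); (6|7)=-1, (5|7)=-1; sign (−1)^0·-1^2·-1^2 = +1.
(a,b)_3: α=8, u≡1; β=4, v≡2 (mod 3); (1|3)=+1, (2|3)=-1; sign (−1)^0·+1^4·-1^8 = +1.
(a,b)_41: α=2, u≡40; β=1, v≡13 (mod 41); (40|41)=+1, (13|41)=-1; sign (−1)^0·+1^1·-1^2 = +1.
(a,b)_37: α=2, u≡35; β=1, v≡29 (mod 37); (35|37)=-1, (29|37)=-1; sign (−1)^0·-1^1·-1^2 = -1.
(a,b)_∞: sgn(-23)=−, sgn(160802)=+, so +1.
(a,b)_53: α=2, u≡19; β=1, v≡38 (mod 53); (19|53)=-1, (38|53)=+1; sign (−1)^0·-1^1·+1^2 = -1.
|Ram(-23, 160802)| = 2, even; anisotropic at {37, 53}.

[37, 53]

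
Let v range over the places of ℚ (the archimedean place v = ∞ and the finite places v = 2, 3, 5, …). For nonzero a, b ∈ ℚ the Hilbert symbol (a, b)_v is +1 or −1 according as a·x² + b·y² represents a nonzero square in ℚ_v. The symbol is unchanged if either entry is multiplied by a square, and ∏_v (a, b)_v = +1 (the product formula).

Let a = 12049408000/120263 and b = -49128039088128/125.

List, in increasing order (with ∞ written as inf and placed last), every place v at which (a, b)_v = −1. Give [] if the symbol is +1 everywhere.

[2, 13]

(a, b) ≡ (10010, -910) mod (ℚ^×)²; places V = {2, 3, 5, 7, 11, 13, 29, 41, ∞}.
(a,b)_29: α=-2, u≡6; β=0, v≡17 (mod 29); (6|29)=+1, (17|29)=-1; sign (−1)^0·+1^0·-1^-2 = +1.
(a,b)_41: α=2, u≡38; β=2, v≡1 (mod 41); (38|41)=-1, (1|41)=+1; sign (−1)^0·-1^2·+1^2 = +1.
(a,b)_2: α=13, β=15; u≡5, v≡1 (mod 8); ε(u)ε(v)=0·0, αω(v)=13·0, βω(u)=15·1; sum ≡ 1  ⇒  -1.
(a,b)_∞: sgn(10010)=+, sgn(-910)=−, so +1.
(a,b)_13: α=-1, u≡4; β=1, v≡2 (mod 13); (4|13)=+1, (2|13)=-1; sign (−1)^0·+1^1·-1^-1 = -1.
(a,b)_5: α=3, u≡3; β=-3, v≡2 (mod 5); (3|5)=-1, (2|5)=-1; sign (−1)^0·-1^-3·-1^3 = +1.
(a,b)_7: α=1, u≡4; β=1, v≡6 (mod 7); (4|7)=+1, (6|7)=-1; sign (−1)^1·+1^1·-1^1 = +1.
(a,b)_3: α=0, u≡2; β=4, v≡2 (mod 3); (2|3)=-1, (2|3)=-1; sign (−1)^0·-1^4·-1^0 = +1.
(a,b)_11: α=-1, u≡8; β=2, v≡5 (mod 11); (8|11)=-1, (5|11)=+1; sign (−1)^0·-1^2·+1^-1 = +1.
(10010, -910 / ℚ) ramifies at {2, 13}: a division algebra.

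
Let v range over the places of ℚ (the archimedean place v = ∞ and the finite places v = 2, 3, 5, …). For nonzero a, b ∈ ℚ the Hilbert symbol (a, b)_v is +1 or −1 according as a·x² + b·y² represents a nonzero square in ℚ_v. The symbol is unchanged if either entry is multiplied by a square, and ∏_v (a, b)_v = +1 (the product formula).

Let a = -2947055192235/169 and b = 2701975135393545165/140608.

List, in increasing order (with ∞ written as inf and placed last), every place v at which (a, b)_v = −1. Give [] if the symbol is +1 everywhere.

Mod squares: a ≡ -115, b ≡ 345345. Check v ∈ {∞, 2, 3, 5, 7, 11, 13, 23}.
v=23: a=23^1·(≡3), b=23^1·(≡19) mod 23; (3|23)=+1, (19|23)=-1; (−1)^{1·1·11}·(+1)^1·(-1)^1 = +1.
v=7: a=7^4·(≡2), b=7^7·(≡5) mod 7; (2|7)=+1, (5|7)=-1; (−1)^{4·7·3}·(+1)^7·(-1)^4 = +1.
v=3: a=3^6·(≡2), b=3^11·(≡2) mod 3; (2|3)=-1, (2|3)=-1; (−1)^{6·11·1}·(-1)^11·(-1)^6 = -1.
v=∞: -115 < 0 and 345345 > 0  ⇒  (a,b)_∞ = +1.
v=11: a=11^4·(≡8), b=11^5·(≡4) mod 11; (8|11)=-1, (4|11)=+1; (−1)^{4·5·5}·(-1)^5·(+1)^4 = -1.
v=13: a=13^-2·(≡2), b=13^-3·(≡2) mod 13; (2|13)=-1, (2|13)=-1; (−1)^{-2·-3·6}·(-1)^-3·(-1)^-2 = -1.
v=5: a=5^1·(≡2), b=5^1·(≡1) mod 5; (2|5)=-1, (1|5)=+1; (−1)^{1·1·2}·(-1)^1·(+1)^1 = -1.
v=2: v_2(a)=0, v_2(b)=-6; units ≡ 5, 1 (mod 8); ε·ε+αω+βω = 0·0+0·0+-6·1 ≡ 0  ⇒  (a,b)_2 = +1.
Ram(-115, 345345) = {3, 5, 11, 13}; no ℚ_3-point on the conic.

[3, 5, 11, 13]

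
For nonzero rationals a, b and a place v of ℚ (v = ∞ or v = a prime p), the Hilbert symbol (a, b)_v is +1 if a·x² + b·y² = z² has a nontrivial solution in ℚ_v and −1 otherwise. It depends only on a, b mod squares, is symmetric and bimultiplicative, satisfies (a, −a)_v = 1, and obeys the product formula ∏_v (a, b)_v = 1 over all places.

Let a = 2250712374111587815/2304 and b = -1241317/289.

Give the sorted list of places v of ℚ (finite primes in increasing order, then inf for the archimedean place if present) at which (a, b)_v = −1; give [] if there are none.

(a, b) ≡ (59245615, -517) mod (ℚ^×)²; places V = {2, 3, 5, 7, 11, 13, 17, 29, 41, 43, 47, ∞}.
(a,b)_5: α=1, u≡2; β=0, v≡2 (mod 5); (2|5)=-1, (2|5)=-1; sign (−1)^0·-1^0·-1^1 = -1.
(a,b)_3: α=-2, u≡1; β=0, v≡2 (mod 3); (1|3)=+1, (2|3)=-1; sign (−1)^0·+1^0·-1^-2 = +1.
(a,b)_43: α=1, u≡39; β=0, v≡3 (mod 43); (39|43)=-1, (3|43)=-1; sign (−1)^0·-1^0·-1^1 = -1.
(a,b)_∞: sgn(59245615)=+, sgn(-517)=−, so +1.
(a,b)_11: α=3, u≡6; β=1, v≡8 (mod 11); (6|11)=-1, (8|11)=-1; sign (−1)^1·-1^1·-1^3 = -1.
(a,b)_41: α=1, u≡19; β=0, v≡20 (mod 41); (19|41)=-1, (20|41)=+1; sign (−1)^0·-1^0·+1^1 = +1.
(a,b)_29: α=2, u≡13; β=0, v≡1 (mod 29); (13|29)=+1, (1|29)=+1; sign (−1)^0·+1^0·+1^2 = +1.
(a,b)_47: α=3, u≡41; β=1, v≡34 (mod 47); (41|47)=-1, (34|47)=+1; sign (−1)^1·-1^1·+1^3 = +1.
(a,b)_13: α=3, u≡10; β=0, v≡9 (mod 13); (10|13)=+1, (9|13)=+1; sign (−1)^0·+1^0·+1^3 = +1.
(a,b)_2: α=-8, β=0; u≡7, v≡3 (mod 8); ε(u)ε(v)=1·1, αω(v)=-8·1, βω(u)=0·0; sum ≡ 1  ⇒  -1.
(a,b)_7: α=0, u≡2; β=4, v≡4 (mod 7); (2|7)=+1, (4|7)=+1; sign (−1)^0·+1^4·+1^0 = +1.
(a,b)_17: α=0, u≡11; β=-2, v≡6 (mod 17); (11|17)=-1, (6|17)=-1; sign (−1)^0·-1^-2·-1^0 = +1.
|Ram(59245615, -517)| = 4, even; anisotropic at {2, 5, 11, 43}.

[2, 5, 11, 43]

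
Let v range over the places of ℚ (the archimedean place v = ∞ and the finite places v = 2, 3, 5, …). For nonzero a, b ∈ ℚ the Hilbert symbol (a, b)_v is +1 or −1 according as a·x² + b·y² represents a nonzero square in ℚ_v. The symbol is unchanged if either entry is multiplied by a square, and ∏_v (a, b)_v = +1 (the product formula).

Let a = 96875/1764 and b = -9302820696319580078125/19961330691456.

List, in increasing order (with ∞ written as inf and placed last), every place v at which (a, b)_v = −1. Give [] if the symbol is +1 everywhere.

(a, b) ≡ (155, -21390) mod (ℚ^×)²; places V = {2, 3, 5, 7, 11, 23, 29, 31, 47, ∞}.
(a,b)_5: α=5, u≡4; β=15, v≡3 (mod 5); (4|5)=+1, (3|5)=-1; sign (−1)^0·+1^15·-1^5 = -1.
(a,b)_31: α=1, u≡2; β=3, v≡13 (mod 31); (2|31)=+1, (13|31)=-1; sign (−1)^1·+1^3·-1^1 = +1.
(a,b)_29: α=0, u≡26; β=2, v≡8 (mod 29); (26|29)=-1, (8|29)=-1; sign (−1)^0·-1^2·-1^0 = +1.
(a,b)_11: α=0, u≡5; β=-2, v≡9 (mod 11); (5|11)=+1, (9|11)=+1; sign (−1)^0·+1^-2·+1^0 = +1.
(a,b)_7: α=-2, u≡2; β=-4, v≡2 (mod 7); (2|7)=+1, (2|7)=+1; sign (−1)^0·+1^-4·+1^-2 = +1.
(a,b)_47: α=0, u≡21; β=-2, v≡9 (mod 47); (21|47)=+1, (9|47)=+1; sign (−1)^0·+1^-2·+1^0 = +1.
(a,b)_∞: sgn(155)=+, sgn(-21390)=−, so +1.
(a,b)_2: α=-2, β=-7; u≡3, v≡1 (mod 8); ε(u)ε(v)=1·0, αω(v)=-2·0, βω(u)=-7·1; sum ≡ 1  ⇒  -1.
(a,b)_3: α=-2, u≡2; β=-5, v≡1 (mod 3); (2|3)=-1, (1|3)=+1; sign (−1)^0·-1^-5·+1^-2 = -1.
(a,b)_23: α=0, u≡10; β=3, v≡2 (mod 23); (10|23)=-1, (2|23)=+1; sign (−1)^0·-1^3·+1^0 = -1.
Ram(155, -21390) = {2, 3, 5, 23}; no ℚ_2-point on the conic.

[2, 3, 5, 23]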